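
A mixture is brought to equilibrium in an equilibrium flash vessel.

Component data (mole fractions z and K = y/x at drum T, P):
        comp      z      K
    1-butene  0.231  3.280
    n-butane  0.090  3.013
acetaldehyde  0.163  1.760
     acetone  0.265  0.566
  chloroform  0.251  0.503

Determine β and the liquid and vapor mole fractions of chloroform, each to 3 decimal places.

Let β = V/F and solve Σ zᵢ(Kᵢ−1)/(1+β(Kᵢ−1)) = 0.
Check two-phase: ΣzᵢKᵢ = 1.592 > 1 and Σzᵢ/Kᵢ = 1.160 > 1, so g(0) = 0.592 > 0 and g(1) = -0.160 < 0.
Iterate (Newton) starting at β = 0.5:
  β = 0.500: g = 0.1133, g' = -0.593 → β = 0.691
  β = 0.691: g = 0.0073, g' = -0.531 → β = 0.705
Converged at β = 0.705.
Compositions from xᵢ = zᵢ/(1+β(Kᵢ−1)), yᵢ = Kᵢxᵢ:
  1-butene: x = 0.089, y = 0.291
  n-butane: x = 0.037, y = 0.112
  acetaldehyde: x = 0.106, y = 0.187
  acetone: x = 0.382, y = 0.216
  chloroform: x = 0.386, y = 0.194

β = 0.705, x_chloroform = 0.386, y_chloroform = 0.194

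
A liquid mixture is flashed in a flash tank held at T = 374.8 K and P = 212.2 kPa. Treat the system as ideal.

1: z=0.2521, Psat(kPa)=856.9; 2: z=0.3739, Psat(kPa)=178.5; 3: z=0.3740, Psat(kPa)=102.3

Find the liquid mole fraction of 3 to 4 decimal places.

Raoult's law: Kᵢ = Pᵢˢᵃᵗ/P = Pᵢˢᵃᵗ/212.2.
  K_1 = 856.9/212.2 = 4.038172, K_2 = 178.5/212.2 = 0.841188, K_3 = 102.3/212.2 = 0.482092
Rachford–Rice: g(V/F) = Σ zᵢ(Kᵢ−1)/(1+V/F(Kᵢ−1)) = 0.
Feasibility: ΣzᵢKᵢ = 1.5128, Σzᵢ/Kᵢ = 1.2827 — both > 1, two phases present.
Newton–Raphson from V/F = 0.5:
  V/F = 0.5000: g = -0.02184, g' = -0.5605 → V/F = 0.4610
  V/F = 0.4610: g = 0.00051, g' = -0.5879 → V/F = 0.4619
Converged at V/F = 0.4619.
Compositions from xᵢ = zᵢ/(1+V/F(Kᵢ−1)), yᵢ = Kᵢxᵢ:
  1: x = 0.1049, y = 0.4236
  2: x = 0.4035, y = 0.3394
  3: x = 0.4916, y = 0.2370

x_3 = 0.4916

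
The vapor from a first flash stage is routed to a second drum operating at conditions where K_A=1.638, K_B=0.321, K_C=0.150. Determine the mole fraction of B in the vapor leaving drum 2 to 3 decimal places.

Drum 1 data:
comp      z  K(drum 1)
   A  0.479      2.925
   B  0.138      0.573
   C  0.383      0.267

Drum 1:
Rachford–Rice: g(ψ₁) = Σ zᵢ(Kᵢ−1)/(1+ψ₁(Kᵢ−1)) = 0.
Feasibility: ΣzᵢKᵢ = 1.582, Σzᵢ/Kᵢ = 1.839 — both > 1, two phases present.
Iterate (Newton) starting at ψ₁ = 0.5:
  ψ₁ = 0.500: g = -0.0482, g' = -1.014 → ψ₁ = 0.452
Converged at ψ₁ = 0.452.
Drum-1 compositions:
  A: x = 0.256, y = 0.749
  B: x = 0.171, y = 0.098
  C: x = 0.573, y = 0.153
Drum-2 feed = drum-1 vapor: z₂ = (0.7490, 0.0980, 0.1530).
Drum 2:
Material balance + equilibrium reduce to Σ zᵢ(Kᵢ−1)/(1+ψ₂(Kᵢ−1)) = 0.
Feasibility: ΣzᵢKᵢ = 1.281, Σzᵢ/Kᵢ = 1.782 — both > 1, two phases present.
Iterate (Newton) starting at ψ₂ = 0.49:
  ψ₂ = 0.490: g = 0.0415, g' = -0.603 → ψ₂ = 0.559
  ψ₂ = 0.559: g = -0.0026, g' = -0.684 → ψ₂ = 0.555
Converged at ψ₂ = 0.555.
  A: x = 0.553, y = 0.906
  B: x = 0.157, y = 0.050
  C: x = 0.290, y = 0.043

y_B (drum 2) = 0.050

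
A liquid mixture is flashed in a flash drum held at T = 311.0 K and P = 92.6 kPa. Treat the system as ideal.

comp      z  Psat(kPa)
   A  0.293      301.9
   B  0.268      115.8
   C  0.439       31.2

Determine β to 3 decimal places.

Raoult's law: Kᵢ = Pᵢˢᵃᵗ/P = Pᵢˢᵃᵗ/92.6.
  K_A = 301.9/92.6 = 3.26026, K_B = 115.8/92.6 = 1.25054, K_C = 31.2/92.6 = 0.33693
Material balance + equilibrium reduce to Σ zᵢ(Kᵢ−1)/(1+β(Kᵢ−1)) = 0.
Check two-phase: ΣzᵢKᵢ = 1.438 > 1 and Σzᵢ/Kᵢ = 1.607 > 1, so g(0) = 0.438 > 0 and g(1) = -0.607 < 0.
Newton–Raphson from β = 0.34:
  β = 0.340: g = 0.0605, g' = -0.815 → β = 0.414
  β = 0.414: g = 0.0015, g' = -0.780 → β = 0.416
Converged at β = 0.416.

β = 0.416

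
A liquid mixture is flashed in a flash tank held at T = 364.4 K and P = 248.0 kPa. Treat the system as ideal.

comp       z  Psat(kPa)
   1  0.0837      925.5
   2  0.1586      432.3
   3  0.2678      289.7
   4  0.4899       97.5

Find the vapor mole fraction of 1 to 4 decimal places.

y_1 = 0.2323

Raoult's law: Kᵢ = Pᵢˢᵃᵗ/P = Pᵢˢᵃᵗ/248.0.
  K_1 = 925.5/248.0 = 3.731855, K_2 = 432.3/248.0 = 1.743145, K_3 = 289.7/248.0 = 1.168145, K_4 = 97.5/248.0 = 0.393145
Let β = V/F and solve Σ zᵢ(Kᵢ−1)/(1+β(Kᵢ−1)) = 0.
Check two-phase: ΣzᵢKᵢ = 1.0943 > 1 and Σzᵢ/Kᵢ = 1.5888 > 1, so g(0) = 0.0943 > 0 and g(1) = -0.5888 < 0.
Newton–Raphson from β = 0.58:
  β = 0.5800: g = -0.24691, g' = -0.5722 → β = 0.1485
  β = 0.1485: g = -0.01399, g' = -0.6123 → β = 0.1256
  β = 0.1256: g = 0.00029, g' = -0.6382 → β = 0.1261
Converged at β = 0.1261.
Compositions from xᵢ = zᵢ/(1+β(Kᵢ−1)), yᵢ = Kᵢxᵢ:
  1: x = 0.0623, y = 0.2323
  2: x = 0.1450, y = 0.2528
  3: x = 0.2622, y = 0.3063
  4: x = 0.5305, y = 0.2086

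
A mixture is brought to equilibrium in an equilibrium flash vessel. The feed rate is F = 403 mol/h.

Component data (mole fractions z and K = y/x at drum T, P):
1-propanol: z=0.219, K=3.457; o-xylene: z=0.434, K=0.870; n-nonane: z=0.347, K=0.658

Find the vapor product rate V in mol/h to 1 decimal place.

Material balance + equilibrium reduce to Σ zᵢ(Kᵢ−1)/(1+β(Kᵢ−1)) = 0.
g(0) = ΣzᵢKᵢ − 1 = 0.363 and g(1) = 1 − Σzᵢ/Kᵢ = -0.090, so a root lies in (0, 1).
Iterate (Newton) starting at β = 0.64:
  β = 0.640: g = -0.0043, g' = -0.275 → β = 0.624
  β = 0.624: g = 0.0000, g' = -0.280 → β = 0.625
Converged at β = 0.625.
Then V = β·F = 0.6245·403 = 251.7 mol/h and L = F − V = 151.3 mol/h.

V = 251.7 mol/h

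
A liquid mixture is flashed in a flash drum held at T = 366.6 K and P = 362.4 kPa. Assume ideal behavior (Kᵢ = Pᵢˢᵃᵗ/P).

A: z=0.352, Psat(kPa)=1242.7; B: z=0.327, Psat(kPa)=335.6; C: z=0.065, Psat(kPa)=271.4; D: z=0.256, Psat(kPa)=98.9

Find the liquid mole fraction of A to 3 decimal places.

x_A = 0.148

Raoult's law: Kᵢ = Pᵢˢᵃᵗ/P = Pᵢˢᵃᵗ/362.4.
  K_A = 1242.7/362.4 = 3.42908, K_B = 335.6/362.4 = 0.92605, K_C = 271.4/362.4 = 0.74890, K_D = 98.9/362.4 = 0.27290
Material balance + equilibrium reduce to Σ zᵢ(Kᵢ−1)/(1+ψ(Kᵢ−1)) = 0.
g(0) = ΣzᵢKᵢ − 1 = 0.628 and g(1) = 1 − Σzᵢ/Kᵢ = -0.481, so a root lies in (0, 1).
Newton–Raphson from ψ = 0.35:
  ψ = 0.350: g = 0.1697, g' = -0.857 → ψ = 0.548
  ψ = 0.548: g = 0.0132, g' = -0.764 → ψ = 0.565
Converged at ψ = 0.565.
Compositions from xᵢ = zᵢ/(1+ψ(Kᵢ−1)), yᵢ = Kᵢxᵢ:
  A: x = 0.148, y = 0.509
  B: x = 0.341, y = 0.316
  C: x = 0.076, y = 0.057
  D: x = 0.435, y = 0.119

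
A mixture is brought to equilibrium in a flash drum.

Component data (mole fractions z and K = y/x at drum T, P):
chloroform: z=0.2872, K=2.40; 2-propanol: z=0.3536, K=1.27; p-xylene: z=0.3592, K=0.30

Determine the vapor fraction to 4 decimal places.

Let ψ = V/F and solve Σ zᵢ(Kᵢ−1)/(1+ψ(Kᵢ−1)) = 0.
g(0) = ΣzᵢKᵢ − 1 = 0.2461 and g(1) = 1 − Σzᵢ/Kᵢ = -0.5954, so a root lies in (0, 1).
Iterate (Newton) starting at ψ = 0.65:
  ψ = 0.6500: g = -0.16963, g' = -0.7655 → ψ = 0.4284
  ψ = 0.4284: g = -0.02224, g' = -0.5997 → ψ = 0.3913
  ψ = 0.3913: g = -0.00020, g' = -0.5899 → ψ = 0.3910
Converged at ψ = 0.3910.

ψ = 0.3910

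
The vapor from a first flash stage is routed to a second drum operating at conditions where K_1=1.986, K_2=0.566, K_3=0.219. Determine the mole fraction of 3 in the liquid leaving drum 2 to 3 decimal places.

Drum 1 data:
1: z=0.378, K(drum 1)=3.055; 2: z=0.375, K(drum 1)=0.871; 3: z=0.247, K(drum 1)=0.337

x_3 (drum 2) = 0.211

Drum 1:
Newton–Raphson from ψ₁ = 0.5:
  ψ₁ = 0.500: g = 0.0864, g' = -0.638 → ψ₁ = 0.635
  ψ₁ = 0.635: g = 0.0012, g' = -0.632 → ψ₁ = 0.637
Converged at ψ₁ = 0.637.
Drum-1 compositions:
  1: x = 0.164, y = 0.500
  2: x = 0.409, y = 0.356
  3: x = 0.428, y = 0.144
Drum-2 feed = drum-1 vapor: z₂ = (0.5000, 0.3559, 0.1442).
Drum 2:
Material balance + equilibrium reduce to Σ zᵢ(Kᵢ−1)/(1+ψ₂(Kᵢ−1)) = 0.
Feasibility: ΣzᵢKᵢ = 1.226, Σzᵢ/Kᵢ = 1.539 — both > 1, two phases present.
Newton–Raphson from ψ₂ = 0.66:
  ψ₂ = 0.660: g = -0.1502, g' = -0.685 → ψ₂ = 0.441
  ψ₂ = 0.441: g = -0.0190, g' = -0.543 → ψ₂ = 0.406
  ψ₂ = 0.406: g = -0.0001, g' = -0.535 → ψ₂ = 0.405
Converged at ψ₂ = 0.405.
  1: x = 0.357, y = 0.709
  2: x = 0.432, y = 0.244
  3: x = 0.211, y = 0.046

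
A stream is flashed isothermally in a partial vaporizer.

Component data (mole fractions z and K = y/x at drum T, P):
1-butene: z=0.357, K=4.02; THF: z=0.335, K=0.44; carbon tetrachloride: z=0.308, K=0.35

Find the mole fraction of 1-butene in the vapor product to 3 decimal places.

y_1-butene = 0.670

Iterate (Newton) starting at β = 0.56:
  β = 0.560: g = -0.1875, g' = -0.994 → β = 0.371
  β = 0.371: g = 0.0073, g' = -1.117 → β = 0.378
Converged at β = 0.378.
Compositions from xᵢ = zᵢ/(1+β(Kᵢ−1)), yᵢ = Kᵢxᵢ:
  1-butene: x = 0.167, y = 0.670
  THF: x = 0.425, y = 0.187
  carbon tetrachloride: x = 0.408, y = 0.143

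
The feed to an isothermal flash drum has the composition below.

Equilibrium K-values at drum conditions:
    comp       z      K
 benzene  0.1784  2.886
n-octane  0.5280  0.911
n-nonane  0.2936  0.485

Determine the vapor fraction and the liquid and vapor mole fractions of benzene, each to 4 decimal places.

Iterate (Newton) starting at ψ = 0.32:
  ψ = 0.3200: g = -0.01958, g' = -0.3629 → ψ = 0.2660
  ψ = 0.2660: g = 0.00071, g' = -0.3903 → ψ = 0.2678
Converged at ψ = 0.2678.
Compositions from xᵢ = zᵢ/(1+ψ(Kᵢ−1)), yᵢ = Kᵢxᵢ:
  benzene: x = 0.1185, y = 0.3421
  n-octane: x = 0.5409, y = 0.4928
  n-nonane: x = 0.3406, y = 0.1652

ψ = 0.2678, x_benzene = 0.1185, y_benzene = 0.3421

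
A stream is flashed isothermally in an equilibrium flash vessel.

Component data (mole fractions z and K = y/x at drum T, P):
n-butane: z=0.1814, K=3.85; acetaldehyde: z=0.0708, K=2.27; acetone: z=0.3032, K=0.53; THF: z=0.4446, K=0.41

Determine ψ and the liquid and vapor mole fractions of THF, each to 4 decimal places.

Let ψ = V/F and solve Σ zᵢ(Kᵢ−1)/(1+ψ(Kᵢ−1)) = 0.
Feasibility: ΣzᵢKᵢ = 1.2021, Σzᵢ/Kᵢ = 1.7348 — both > 1, two phases present.
Newton–Raphson from ψ = 0.5:
  ψ = 0.5000: g = -0.29017, g' = -0.7191 → ψ = 0.0965
  ψ = 0.0965: g = 0.05817, g' = -1.2445 → ψ = 0.1432
  ψ = 0.1432: g = 0.00389, g' = -1.0864 → ψ = 0.1468
Converged at ψ = 0.1468.
Compositions from xᵢ = zᵢ/(1+ψ(Kᵢ−1)), yᵢ = Kᵢxᵢ:
  n-butane: x = 0.1279, y = 0.4924
  acetaldehyde: x = 0.0597, y = 0.1355
  acetone: x = 0.3257, y = 0.1726
  THF: x = 0.4868, y = 0.1996

ψ = 0.1468, x_THF = 0.4868, y_THF = 0.1996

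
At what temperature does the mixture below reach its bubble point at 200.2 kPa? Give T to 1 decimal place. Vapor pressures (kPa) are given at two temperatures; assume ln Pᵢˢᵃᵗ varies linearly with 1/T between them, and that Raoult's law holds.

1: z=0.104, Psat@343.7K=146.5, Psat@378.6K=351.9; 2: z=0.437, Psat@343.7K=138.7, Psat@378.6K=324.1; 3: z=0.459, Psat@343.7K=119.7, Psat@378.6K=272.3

Bubble-point temperature: ΣzᵢPᵢˢᵃᵗ(T) = P. Interpolate ln Pᵢˢᵃᵗ = aᵢ + bᵢ/T.
  T = 343.7 K: ΣzᵢPᵢˢᵃᵗ = 130.79 kPa
  T = 378.6 K: ΣzᵢPᵢˢᵃᵗ = 303.21 kPa
  T = 361.1 K: ΣzᵢPᵢˢᵃᵗ = 202.98 kPa
  T = 352.4 K: ΣzᵢPᵢˢᵃᵗ = 163.82 kPa
  T = 356.8 K: ΣzᵢPᵢˢᵃᵗ = 182.81 kPa
  T = 359.0 K: ΣzᵢPᵢˢᵃᵗ = 192.93 kPa
Interpolating between 359.0 K and 361.1 K gives T ≈ 360.5 K.

T = 360.5 K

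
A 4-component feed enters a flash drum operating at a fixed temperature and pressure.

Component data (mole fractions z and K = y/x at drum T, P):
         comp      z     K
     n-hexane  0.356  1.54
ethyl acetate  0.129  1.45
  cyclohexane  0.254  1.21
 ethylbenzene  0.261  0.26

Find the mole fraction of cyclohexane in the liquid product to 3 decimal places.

x_cyclohexane = 0.236

Iterate (Newton) starting at ψ = 0.5:
  ψ = 0.500: g = -0.0595, g' = -0.451 → ψ = 0.368
  ψ = 0.368: g = -0.0057, g' = -0.371 → ψ = 0.353
  ψ = 0.353: g = -0.0001, g' = -0.364 → ψ = 0.352
Converged at ψ = 0.352.
Compositions from xᵢ = zᵢ/(1+ψ(Kᵢ−1)), yᵢ = Kᵢxᵢ:
  n-hexane: x = 0.299, y = 0.461
  ethyl acetate: x = 0.111, y = 0.161
  cyclohexane: x = 0.236, y = 0.286
  ethylbenzene: x = 0.353, y = 0.092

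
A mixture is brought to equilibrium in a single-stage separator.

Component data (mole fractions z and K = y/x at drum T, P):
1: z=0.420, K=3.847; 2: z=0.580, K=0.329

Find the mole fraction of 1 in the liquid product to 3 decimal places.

Rachford–Rice: g(ψ) = Σ zᵢ(Kᵢ−1)/(1+ψ(Kᵢ−1)) = 0.
g(0) = ΣzᵢKᵢ − 1 = 0.807 and g(1) = 1 − Σzᵢ/Kᵢ = -0.872, so a root lies in (0, 1).
Binary case is linear: z₁(K₁−1)(1+ψ(K₂−1)) + z₂(K₂−1)(1+ψ(K₁−1)) = 0
⇒ ψ = [z₁(K₁−1)+z₂(K₂−1)] / [−(K₁−1)(K₂−1)] = 0.8066/1.9103 = 0.422
Compositions from xᵢ = zᵢ/(1+ψ(Kᵢ−1)), yᵢ = Kᵢxᵢ:
  1: x = 0.191, y = 0.734
  2: x = 0.809, y = 0.266

x_1 = 0.191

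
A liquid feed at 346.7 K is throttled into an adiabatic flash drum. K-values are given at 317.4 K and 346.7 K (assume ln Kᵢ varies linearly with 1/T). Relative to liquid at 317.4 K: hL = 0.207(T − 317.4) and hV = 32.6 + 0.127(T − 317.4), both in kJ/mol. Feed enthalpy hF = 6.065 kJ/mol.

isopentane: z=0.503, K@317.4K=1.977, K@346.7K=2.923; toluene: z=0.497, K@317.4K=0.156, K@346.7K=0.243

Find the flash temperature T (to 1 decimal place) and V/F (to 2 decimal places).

T = 322.0 K, V/F = 0.16

Adiabatic flash: solve Rachford–Rice at each trial T, then check hF = ψ·hV(T) + (1−ψ)·hL(T).
  T = 317.4 K: K = (1.977, 0.156), RR gives ψ = 0.087, H_out = 2.845 kJ/mol
  T = 346.7 K: K = (2.923, 0.243), RR gives ψ = 0.406, H_out = 18.349 kJ/mol
  T = 332.0 K: K = (2.423, 0.196), RR gives ψ = 0.277, H_out = 11.721 kJ/mol
  T = 324.7 K: K = (2.194, 0.176), RR gives ψ = 0.194, H_out = 7.714 kJ/mol
  T = 321.0 K: K = (2.082, 0.165), RR gives ψ = 0.144, H_out = 5.382 kJ/mol
  T = 322.9 K: K = (2.139, 0.171), RR gives ψ = 0.170, H_out = 6.610 kJ/mol
  T = 321.9 K: K = (2.109, 0.168), RR gives ψ = 0.156, H_out = 5.973 kJ/mol
Linear interpolation between T = 321.9 (H_out = 5.973) and T = 322.9 (H_out = 6.610) on hF = 6.065 gives T ≈ 322.0 K, at which ψ = 0.16.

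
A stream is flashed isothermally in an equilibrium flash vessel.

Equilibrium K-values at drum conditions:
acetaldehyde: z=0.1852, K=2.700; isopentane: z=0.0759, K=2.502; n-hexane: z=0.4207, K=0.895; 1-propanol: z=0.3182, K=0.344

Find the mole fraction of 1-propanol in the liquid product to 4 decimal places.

x_1-propanol = 0.3854

Material balance + equilibrium reduce to Σ zᵢ(Kᵢ−1)/(1+ψ(Kᵢ−1)) = 0.
g(0) = ΣzᵢKᵢ − 1 = 0.1759 and g(1) = 1 − Σzᵢ/Kᵢ = -0.4940, so a root lies in (0, 1).
Newton–Raphson from ψ = 0.31:
  ψ = 0.3100: g = -0.02372, g' = -0.5300 → ψ = 0.2652
  ψ = 0.2652: g = 0.00037, g' = -0.5474 → ψ = 0.2659
Converged at ψ = 0.2659.
Compositions from xᵢ = zᵢ/(1+ψ(Kᵢ−1)), yᵢ = Kᵢxᵢ:
  acetaldehyde: x = 0.1275, y = 0.3444
  isopentane: x = 0.0542, y = 0.1357
  n-hexane: x = 0.4328, y = 0.3873
  1-propanol: x = 0.3854, y = 0.1326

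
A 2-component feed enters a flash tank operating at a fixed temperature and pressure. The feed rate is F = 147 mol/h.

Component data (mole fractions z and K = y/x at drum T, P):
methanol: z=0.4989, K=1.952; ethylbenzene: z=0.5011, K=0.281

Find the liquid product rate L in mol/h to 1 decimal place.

Material balance + equilibrium reduce to Σ zᵢ(Kᵢ−1)/(1+ψ(Kᵢ−1)) = 0.
Feasibility: ΣzᵢKᵢ = 1.1147, Σzᵢ/Kᵢ = 2.0389 — both > 1, two phases present.
Newton–Raphson from ψ = 0.5:
  ψ = 0.5000: g = -0.24073, g' = -0.8390 → ψ = 0.2131
  ψ = 0.2131: g = -0.03062, g' = -0.6738 → ψ = 0.1676
  ψ = 0.1676: g = -0.00008, g' = -0.6712 → ψ = 0.1675
Converged at ψ = 0.1675.
Then V = ψ·F = 0.1675·147 = 24.6 mol/h and L = F − V = 122.4 mol/h.

L = 122.4 mol/h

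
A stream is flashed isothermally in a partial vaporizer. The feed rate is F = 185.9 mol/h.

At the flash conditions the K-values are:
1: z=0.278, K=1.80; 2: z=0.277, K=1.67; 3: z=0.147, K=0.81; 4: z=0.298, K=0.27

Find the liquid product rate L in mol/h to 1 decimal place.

Material balance + equilibrium reduce to Σ zᵢ(Kᵢ−1)/(1+V/F(Kᵢ−1)) = 0.
Feasibility: ΣzᵢKᵢ = 1.163, Σzᵢ/Kᵢ = 1.605 — both > 1, two phases present.
Newton iteration, V/F⁰ = 0.68:
  V/F = 0.680: g = -0.1925, g' = -0.766 → V/F = 0.429
  V/F = 0.429: g = -0.0373, g' = -0.516 → V/F = 0.357
  V/F = 0.357: g = -0.0012, g' = -0.485 → V/F = 0.354
Converged at V/F = 0.354.
Then V = V/F·F = 0.3541·185.9 = 65.8 mol/h and L = F − V = 120.1 mol/h.

L = 120.1 mol/h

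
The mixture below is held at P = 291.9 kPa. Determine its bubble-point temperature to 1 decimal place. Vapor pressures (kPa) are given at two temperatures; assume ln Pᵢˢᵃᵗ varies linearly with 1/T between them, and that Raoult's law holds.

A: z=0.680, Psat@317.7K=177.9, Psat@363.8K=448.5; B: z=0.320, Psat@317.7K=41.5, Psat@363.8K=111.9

T = 355.2 K

Bubble-point temperature: ΣzᵢPᵢˢᵃᵗ(T) = P. Interpolate ln Pᵢˢᵃᵗ = aᵢ + bᵢ/T.
  T = 317.7 K: ΣzᵢPᵢˢᵃᵗ = 134.25 kPa
  T = 363.8 K: ΣzᵢPᵢˢᵃᵗ = 340.79 kPa
  T = 340.8 K: ΣzᵢPᵢˢᵃᵗ = 220.95 kPa
  T = 352.3 K: ΣzᵢPᵢˢᵃᵗ = 276.35 kPa
  T = 358.1 K: ΣzᵢPᵢˢᵃᵗ = 307.68 kPa
  T = 355.2 K: ΣzᵢPᵢˢᵃᵗ = 291.72 kPa
Interpolating between 355.2 K and 358.1 K gives T ≈ 355.2 K.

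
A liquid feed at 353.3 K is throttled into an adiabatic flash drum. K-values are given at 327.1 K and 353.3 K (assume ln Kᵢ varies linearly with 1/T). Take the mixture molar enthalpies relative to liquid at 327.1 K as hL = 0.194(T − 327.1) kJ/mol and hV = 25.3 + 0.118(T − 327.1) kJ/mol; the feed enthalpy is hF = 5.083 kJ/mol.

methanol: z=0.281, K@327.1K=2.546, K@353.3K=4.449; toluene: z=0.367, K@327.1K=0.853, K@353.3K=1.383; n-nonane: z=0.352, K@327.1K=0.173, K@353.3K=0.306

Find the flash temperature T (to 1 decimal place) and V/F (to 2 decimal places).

Adiabatic flash: solve Rachford–Rice at each trial T, then check hF = ψ·hV(T) + (1−ψ)·hL(T).
  T = 327.1 K: K = (2.546, 0.853, 0.173), RR gives ψ = 0.105, H_out = 2.662 kJ/mol
  T = 353.3 K: K = (4.449, 1.383, 0.306), RR gives ψ = 0.613, H_out = 19.368 kJ/mol
  T = 340.2 K: K = (3.402, 1.096, 0.233), RR gives ψ = 0.387, H_out = 11.937 kJ/mol
  T = 333.6 K: K = (2.948, 0.968, 0.201), RR gives ψ = 0.256, H_out = 7.612 kJ/mol
  T = 330.4 K: K = (2.745, 0.910, 0.187), RR gives ψ = 0.185, H_out = 5.282 kJ/mol
  T = 328.8 K: K = (2.647, 0.882, 0.180), RR gives ψ = 0.148, H_out = 4.043 kJ/mol
Linear interpolation between T = 328.8 (H_out = 4.043) and T = 330.4 (H_out = 5.282) on hF = 5.083 gives T ≈ 330.1 K, at which ψ = 0.18.

T = 330.1 K, V/F = 0.18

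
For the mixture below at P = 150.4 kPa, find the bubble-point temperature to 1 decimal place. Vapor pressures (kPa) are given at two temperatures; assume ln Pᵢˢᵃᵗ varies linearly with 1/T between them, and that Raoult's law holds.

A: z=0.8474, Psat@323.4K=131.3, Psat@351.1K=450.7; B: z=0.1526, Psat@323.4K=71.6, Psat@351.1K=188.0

Bubble-point temperature: ΣzᵢPᵢˢᵃᵗ(T) = P. Interpolate ln Pᵢˢᵃᵗ = aᵢ + bᵢ/T.
  T = 323.4 K: ΣzᵢPᵢˢᵃᵗ = 122.19 kPa
  T = 351.1 K: ΣzᵢPᵢˢᵃᵗ = 410.61 kPa
  T = 337.2 K: ΣzᵢPᵢˢᵃᵗ = 228.99 kPa
  T = 330.3 K: ΣzᵢPᵢˢᵃᵗ = 168.34 kPa
  T = 326.9 K: ΣzᵢPᵢˢᵃᵗ = 143.99 kPa
  T = 328.6 K: ΣzᵢPᵢˢᵃᵗ = 155.75 kPa
Interpolating between 326.9 K and 328.6 K gives T ≈ 327.8 K.

T = 327.8 K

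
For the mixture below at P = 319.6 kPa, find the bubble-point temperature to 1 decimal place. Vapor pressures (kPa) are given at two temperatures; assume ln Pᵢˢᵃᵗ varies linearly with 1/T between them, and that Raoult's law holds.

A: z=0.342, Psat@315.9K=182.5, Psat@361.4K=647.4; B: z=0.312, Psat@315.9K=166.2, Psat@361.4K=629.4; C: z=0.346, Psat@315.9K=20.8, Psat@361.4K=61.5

Bubble-point temperature: ΣzᵢPᵢˢᵃᵗ(T) = P. Interpolate ln Pᵢˢᵃᵗ = aᵢ + bᵢ/T.
  T = 315.9 K: ΣzᵢPᵢˢᵃᵗ = 121.47 kPa
  T = 361.4 K: ΣzᵢPᵢˢᵃᵗ = 439.06 kPa
  T = 338.6 K: ΣzᵢPᵢˢᵃᵗ = 240.68 kPa
  T = 350.0 K: ΣzᵢPᵢˢᵃᵗ = 328.25 kPa
  T = 344.3 K: ΣzᵢPᵢˢᵃᵗ = 281.79 kPa
  T = 347.1 K: ΣzᵢPᵢˢᵃᵗ = 303.92 kPa
Interpolating between 347.1 K and 350.0 K gives T ≈ 349.0 K.

T = 349.0 K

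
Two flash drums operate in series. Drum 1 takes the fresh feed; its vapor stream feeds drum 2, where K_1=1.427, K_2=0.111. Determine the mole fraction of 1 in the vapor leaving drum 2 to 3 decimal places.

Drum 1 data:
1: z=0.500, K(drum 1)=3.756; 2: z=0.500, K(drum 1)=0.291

Drum 1:
Let ψ₁ = V/F and solve Σ zᵢ(Kᵢ−1)/(1+ψ₁(Kᵢ−1)) = 0.
Feasibility: ΣzᵢKᵢ = 2.023, Σzᵢ/Kᵢ = 1.851 — both > 1, two phases present.
Iterate (Newton) starting at ψ₁ = 0.5:
  ψ₁ = 0.500: g = 0.0303, g' = -1.275 → ψ₁ = 0.524
Converged at ψ₁ = 0.524.
Drum-1 compositions:
  1: x = 0.205, y = 0.769
  2: x = 0.795, y = 0.231
Drum-2 feed = drum-1 vapor: z₂ = (0.7685, 0.2315).
Drum 2:
Binary case is linear: z₁(K₁−1)(1+ψ₂(K₂−1)) + z₂(K₂−1)(1+ψ₂(K₁−1)) = 0
⇒ ψ₂ = [z₁(K₁−1)+z₂(K₂−1)] / [−(K₁−1)(K₂−1)] = 0.1224/0.3796 = 0.322
  1: x = 0.676, y = 0.964
  2: x = 0.324, y = 0.036

y_1 (drum 2) = 0.964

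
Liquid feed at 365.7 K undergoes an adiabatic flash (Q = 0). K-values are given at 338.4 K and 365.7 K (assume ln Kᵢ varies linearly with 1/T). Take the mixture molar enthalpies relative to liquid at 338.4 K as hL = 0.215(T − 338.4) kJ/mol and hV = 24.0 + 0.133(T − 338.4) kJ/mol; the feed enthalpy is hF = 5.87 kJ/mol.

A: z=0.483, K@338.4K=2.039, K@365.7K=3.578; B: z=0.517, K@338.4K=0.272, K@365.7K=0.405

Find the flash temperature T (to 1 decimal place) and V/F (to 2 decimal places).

Adiabatic flash: solve Rachford–Rice at each trial T, then check hF = ψ·hV(T) + (1−ψ)·hL(T).
  T = 338.4 K: K = (2.039, 0.272), RR gives ψ = 0.166, H_out = 3.981 kJ/mol
  T = 365.7 K: K = (3.578, 0.405), RR gives ψ = 0.611, H_out = 19.171 kJ/mol
  T = 352.0 K: K = (2.728, 0.334), RR gives ψ = 0.426, H_out = 12.679 kJ/mol
  T = 345.2 K: K = (2.365, 0.302), RR gives ψ = 0.313, H_out = 8.809 kJ/mol
  T = 341.8 K: K = (2.198, 0.287), RR gives ψ = 0.246, H_out = 6.556 kJ/mol
  T = 340.1 K: K = (2.117, 0.279), RR gives ψ = 0.207, H_out = 5.316 kJ/mol
  T = 341.0 K: K = (2.160, 0.283), RR gives ψ = 0.228, H_out = 5.983 kJ/mol
Linear interpolation between T = 340.1 (H_out = 5.316) and T = 341.0 (H_out = 5.983) on hF = 5.87 gives T ≈ 340.8 K, at which ψ = 0.22.

T = 340.8 K, V/F = 0.22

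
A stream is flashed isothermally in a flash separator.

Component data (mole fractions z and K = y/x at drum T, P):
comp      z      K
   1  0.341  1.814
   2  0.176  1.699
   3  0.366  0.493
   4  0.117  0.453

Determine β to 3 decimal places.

Let β = V/F and solve Σ zᵢ(Kᵢ−1)/(1+β(Kᵢ−1)) = 0.
Feasibility: ΣzᵢKᵢ = 1.151, Σzᵢ/Kᵢ = 1.292 — both > 1, two phases present.
Newton iteration, β⁰ = 0.62:
  β = 0.620: g = -0.0972, g' = -0.422 → β = 0.390
  β = 0.390: g = -0.0052, g' = -0.386 → β = 0.376
Converged at β = 0.376.

β = 0.376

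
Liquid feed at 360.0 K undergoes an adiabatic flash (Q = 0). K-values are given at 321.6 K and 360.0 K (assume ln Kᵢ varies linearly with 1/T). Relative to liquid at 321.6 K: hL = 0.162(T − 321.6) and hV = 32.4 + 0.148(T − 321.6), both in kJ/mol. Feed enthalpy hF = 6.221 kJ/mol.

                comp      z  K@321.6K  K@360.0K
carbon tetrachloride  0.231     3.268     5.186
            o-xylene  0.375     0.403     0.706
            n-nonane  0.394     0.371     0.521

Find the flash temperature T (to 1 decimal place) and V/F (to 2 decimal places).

T = 332.5 K, V/F = 0.14

Adiabatic flash: solve Rachford–Rice at each trial T, then check hF = ψ·hV(T) + (1−ψ)·hL(T).
  T = 321.6 K: K = (3.268, 0.403, 0.371), RR gives ψ = 0.038, H_out = 1.216 kJ/mol
  T = 360.0 K: K = (5.186, 0.706, 0.521), RR gives ψ = 0.404, H_out = 19.102 kJ/mol
  T = 340.8 K: K = (4.171, 0.542, 0.444), RR gives ψ = 0.211, H_out = 9.903 kJ/mol
  T = 331.2 K: K = (3.705, 0.469, 0.407), RR gives ψ = 0.126, H_out = 5.625 kJ/mol
  T = 336.0 K: K = (3.934, 0.505, 0.425), RR gives ψ = 0.169, H_out = 7.764 kJ/mol
  T = 333.6 K: K = (3.819, 0.487, 0.416), RR gives ψ = 0.147, H_out = 6.697 kJ/mol
Linear interpolation between T = 331.2 (H_out = 5.625) and T = 333.6 (H_out = 6.697) on hF = 6.221 gives T ≈ 332.5 K, at which ψ = 0.14.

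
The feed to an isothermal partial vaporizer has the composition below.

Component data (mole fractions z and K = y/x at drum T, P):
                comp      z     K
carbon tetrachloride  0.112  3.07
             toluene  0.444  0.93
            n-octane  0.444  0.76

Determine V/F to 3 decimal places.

Material balance + equilibrium reduce to Σ zᵢ(Kᵢ−1)/(1+V/F(Kᵢ−1)) = 0.
Feasibility: ΣzᵢKᵢ = 1.094, Σzᵢ/Kᵢ = 1.098 — both > 1, two phases present.
Iterate (Newton) starting at V/F = 0.5:
  V/F = 0.500: g = -0.0394, g' = -0.151 → V/F = 0.240
  V/F = 0.240: g = 0.0103, g' = -0.245 → V/F = 0.282
  V/F = 0.282: g = 0.0005, g' = -0.223 → V/F = 0.284
Converged at V/F = 0.284.

V/F = 0.284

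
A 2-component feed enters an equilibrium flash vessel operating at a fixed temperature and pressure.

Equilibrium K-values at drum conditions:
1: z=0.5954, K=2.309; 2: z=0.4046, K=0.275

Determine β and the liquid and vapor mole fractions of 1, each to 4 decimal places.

Rachford–Rice: g(β) = Σ zᵢ(Kᵢ−1)/(1+β(Kᵢ−1)) = 0.
g(0) = ΣzᵢKᵢ − 1 = 0.4860 and g(1) = 1 − Σzᵢ/Kᵢ = -0.7291, so a root lies in (0, 1).
Newton iteration, β⁰ = 0.5:
  β = 0.5000: g = 0.01093, g' = -0.8960 → β = 0.5122
Converged at β = 0.5122.
Compositions from xᵢ = zᵢ/(1+β(Kᵢ−1)), yᵢ = Kᵢxᵢ:
  1: x = 0.3564, y = 0.8230
  2: x = 0.6436, y = 0.1770

β = 0.5122, x_1 = 0.3564, y_1 = 0.8230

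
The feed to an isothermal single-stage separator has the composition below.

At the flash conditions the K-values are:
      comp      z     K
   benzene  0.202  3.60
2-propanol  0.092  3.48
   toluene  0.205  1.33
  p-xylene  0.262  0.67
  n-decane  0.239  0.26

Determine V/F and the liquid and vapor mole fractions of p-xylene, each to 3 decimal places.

Rachford–Rice: g(V/F) = Σ zᵢ(Kᵢ−1)/(1+V/F(Kᵢ−1)) = 0.
Check two-phase: ΣzᵢKᵢ = 1.558 > 1 and Σzᵢ/Kᵢ = 1.547 > 1, so g(0) = 0.558 > 0 and g(1) = -0.547 < 0.
Newton–Raphson from V/F = 0.5:
  V/F = 0.500: g = 0.0040, g' = -0.758 → V/F = 0.505
Converged at V/F = 0.505.
Compositions from xᵢ = zᵢ/(1+V/F(Kᵢ−1)), yᵢ = Kᵢxᵢ:
  benzene: x = 0.087, y = 0.314
  2-propanol: x = 0.041, y = 0.142
  toluene: x = 0.176, y = 0.234
  p-xylene: x = 0.314, y = 0.211
  n-decane: x = 0.382, y = 0.099

V/F = 0.505, x_p-xylene = 0.314, y_p-xylene = 0.211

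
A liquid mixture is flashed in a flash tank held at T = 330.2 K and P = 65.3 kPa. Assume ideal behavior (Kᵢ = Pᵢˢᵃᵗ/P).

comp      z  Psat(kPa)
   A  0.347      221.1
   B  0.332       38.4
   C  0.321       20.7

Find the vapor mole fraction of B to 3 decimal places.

Raoult's law: Kᵢ = Pᵢˢᵃᵗ/P = Pᵢˢᵃᵗ/65.3.
  K_A = 221.1/65.3 = 3.38591, K_B = 38.4/65.3 = 0.58806, K_C = 20.7/65.3 = 0.31700
Rachford–Rice: g(ψ) = Σ zᵢ(Kᵢ−1)/(1+ψ(Kᵢ−1)) = 0.
g(0) = ΣzᵢKᵢ − 1 = 0.472 and g(1) = 1 − Σzᵢ/Kᵢ = -0.680, so a root lies in (0, 1).
Newton iteration, ψ⁰ = 0.5:
  ψ = 0.500: g = -0.1277, g' = -0.845 → ψ = 0.349
  ψ = 0.349: g = 0.0042, g' = -0.923 → ψ = 0.354
Converged at ψ = 0.354.
Compositions from xᵢ = zᵢ/(1+ψ(Kᵢ−1)), yᵢ = Kᵢxᵢ:
  A: x = 0.188, y = 0.637
  B: x = 0.389, y = 0.229
  C: x = 0.423, y = 0.134

y_B = 0.229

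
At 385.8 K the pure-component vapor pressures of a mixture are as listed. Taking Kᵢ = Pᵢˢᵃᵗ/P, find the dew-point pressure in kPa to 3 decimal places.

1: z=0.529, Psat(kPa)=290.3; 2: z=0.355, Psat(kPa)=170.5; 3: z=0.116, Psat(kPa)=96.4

Pdew = 195.783 kPa

At the dew point ψ → 1, so Σzᵢ/Kᵢ = 1 with Kᵢ = Pᵢˢᵃᵗ/P ⇒ 1/P = Σzᵢ/Pᵢˢᵃᵗ.
1/P = 0.529/290.3 + 0.355/170.5 + 0.116/96.4 = 0.005108 ⇒ P = 195.783 kPa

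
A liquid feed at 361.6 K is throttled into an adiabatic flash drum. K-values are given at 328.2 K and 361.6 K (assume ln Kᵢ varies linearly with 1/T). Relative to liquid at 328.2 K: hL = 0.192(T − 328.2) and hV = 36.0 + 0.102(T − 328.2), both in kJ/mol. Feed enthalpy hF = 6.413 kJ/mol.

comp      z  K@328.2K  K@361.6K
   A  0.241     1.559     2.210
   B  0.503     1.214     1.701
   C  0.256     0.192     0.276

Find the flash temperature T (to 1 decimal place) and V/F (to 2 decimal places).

T = 329.5 K, V/F = 0.17

Adiabatic flash: solve Rachford–Rice at each trial T, then check hF = ψ·hV(T) + (1−ψ)·hL(T).
  T = 328.2 K: K = (1.559, 1.214, 0.192), RR gives ψ = 0.127, H_out = 4.582 kJ/mol
  T = 361.6 K: K = (2.210, 1.701, 0.276), RR gives ψ = 0.724, H_out = 30.293 kJ/mol
  T = 344.9 K: K = (1.872, 1.449, 0.232), RR gives ψ = 0.521, H_out = 21.172 kJ/mol
  T = 336.5 K: K = (1.711, 1.328, 0.212), RR gives ψ = 0.365, H_out = 14.476 kJ/mol
  T = 332.4 K: K = (1.635, 1.271, 0.202), RR gives ψ = 0.263, H_out = 10.167 kJ/mol
  T = 330.3 K: K = (1.597, 1.243, 0.197), RR gives ψ = 0.200, H_out = 7.555 kJ/mol
Linear interpolation between T = 328.2 (H_out = 4.582) and T = 330.3 (H_out = 7.555) on hF = 6.413 gives T ≈ 329.5 K, at which ψ = 0.17.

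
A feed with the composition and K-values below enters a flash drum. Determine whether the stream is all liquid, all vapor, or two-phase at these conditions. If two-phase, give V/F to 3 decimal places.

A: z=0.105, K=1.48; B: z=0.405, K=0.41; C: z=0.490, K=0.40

ΣzᵢKᵢ = 0.517; Σzᵢ/Kᵢ = 2.284.
Since ΣzᵢKᵢ < 1 the mixture is below its bubble point — single liquid phase.

all liquid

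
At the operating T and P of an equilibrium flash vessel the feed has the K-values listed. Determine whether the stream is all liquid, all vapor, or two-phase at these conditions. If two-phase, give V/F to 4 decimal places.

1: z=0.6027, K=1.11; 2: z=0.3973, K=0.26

all liquid

ΣzᵢKᵢ = 0.7723; Σzᵢ/Kᵢ = 2.0710.
Since ΣzᵢKᵢ < 1 the mixture is below its bubble point — single liquid phase.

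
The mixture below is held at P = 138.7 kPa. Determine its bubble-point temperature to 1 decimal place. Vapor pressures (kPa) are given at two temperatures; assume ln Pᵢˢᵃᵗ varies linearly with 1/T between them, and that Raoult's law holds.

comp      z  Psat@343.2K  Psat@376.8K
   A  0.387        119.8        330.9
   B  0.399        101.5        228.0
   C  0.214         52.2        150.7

Bubble-point temperature: ΣzᵢPᵢˢᵃᵗ(T) = P. Interpolate ln Pᵢˢᵃᵗ = aᵢ + bᵢ/T.
  T = 343.2 K: ΣzᵢPᵢˢᵃᵗ = 98.03 kPa
  T = 376.8 K: ΣzᵢPᵢˢᵃᵗ = 251.28 kPa
  T = 360.0 K: ΣzᵢPᵢˢᵃᵗ = 160.21 kPa
  T = 351.6 K: ΣzᵢPᵢˢᵃᵗ = 126.01 kPa
  T = 355.8 K: ΣzᵢPᵢˢᵃᵗ = 142.28 kPa
  T = 353.7 K: ΣzᵢPᵢˢᵃᵗ = 133.94 kPa
Interpolating between 353.7 K and 355.8 K gives T ≈ 354.9 K.

T = 354.9 K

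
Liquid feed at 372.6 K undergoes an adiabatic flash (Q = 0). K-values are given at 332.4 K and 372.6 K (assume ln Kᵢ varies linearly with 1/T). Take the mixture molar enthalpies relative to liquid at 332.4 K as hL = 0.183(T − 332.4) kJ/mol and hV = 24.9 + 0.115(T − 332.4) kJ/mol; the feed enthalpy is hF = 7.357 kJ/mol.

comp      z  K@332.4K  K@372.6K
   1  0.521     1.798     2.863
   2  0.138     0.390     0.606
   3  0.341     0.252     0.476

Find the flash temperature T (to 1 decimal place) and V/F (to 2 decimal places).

Adiabatic flash: solve Rachford–Rice at each trial T, then check hF = ψ·hV(T) + (1−ψ)·hL(T).
  T = 332.4 K: K = (1.798, 0.390, 0.252), RR gives ψ = 0.135, H_out = 3.356 kJ/mol
  T = 372.6 K: K = (2.863, 0.606, 0.476), RR gives ψ = 0.804, H_out = 25.187 kJ/mol
  T = 352.5 K: K = (2.299, 0.492, 0.353), RR gives ψ = 0.486, H_out = 15.110 kJ/mol
  T = 342.4 K: K = (2.039, 0.439, 0.299), RR gives ψ = 0.326, H_out = 9.730 kJ/mol
  T = 337.4 K: K = (1.917, 0.414, 0.275), RR gives ψ = 0.237, H_out = 6.735 kJ/mol
  T = 339.9 K: K = (1.977, 0.427, 0.287), RR gives ψ = 0.283, H_out = 8.271 kJ/mol
  T = 338.6 K: K = (1.946, 0.420, 0.281), RR gives ψ = 0.259, H_out = 7.483 kJ/mol
Linear interpolation between T = 337.4 (H_out = 6.735) and T = 338.6 (H_out = 7.483) on hF = 7.357 gives T ≈ 338.4 K, at which ψ = 0.26.

T = 338.4 K, V/F = 0.26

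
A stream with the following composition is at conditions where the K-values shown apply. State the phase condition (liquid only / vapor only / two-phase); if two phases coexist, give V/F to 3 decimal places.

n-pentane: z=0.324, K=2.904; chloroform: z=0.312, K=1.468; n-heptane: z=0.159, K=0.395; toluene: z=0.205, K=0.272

ΣzᵢKᵢ = 1.517; Σzᵢ/Kᵢ = 1.480.
Both exceed 1, so a two-phase solution exists.
Material balance + equilibrium reduce to Σ zᵢ(Kᵢ−1)/(1+ψ(Kᵢ−1)) = 0.
Newton–Raphson from ψ = 0.5:
  ψ = 0.500: g = 0.0618, g' = -0.741 → ψ = 0.583
  ψ = 0.583: g = -0.0011, g' = -0.773 → ψ = 0.582
Converged at ψ = 0.582.

two-phase, V/F = 0.582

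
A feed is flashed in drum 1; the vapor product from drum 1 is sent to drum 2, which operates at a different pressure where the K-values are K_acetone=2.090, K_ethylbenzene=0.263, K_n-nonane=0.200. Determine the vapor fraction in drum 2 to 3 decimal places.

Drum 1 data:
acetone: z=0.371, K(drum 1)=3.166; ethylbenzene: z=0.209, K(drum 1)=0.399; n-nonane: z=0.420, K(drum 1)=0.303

Drum 1:
Newton–Raphson from ψ₁ = 0.5:
  ψ₁ = 0.500: g = -0.2431, g' = -1.036 → ψ₁ = 0.265
  ψ₁ = 0.265: g = 0.0017, g' = -1.116 → ψ₁ = 0.267
Converged at ψ₁ = 0.267.
Drum-1 compositions:
  acetone: x = 0.235, y = 0.744
  ethylbenzene: x = 0.249, y = 0.099
  n-nonane: x = 0.516, y = 0.156
Drum-2 feed = drum-1 vapor: z₂ = (0.7443, 0.0993, 0.1563).
Drum 2:
Rachford–Rice: g(ψ₂) = Σ zᵢ(Kᵢ−1)/(1+ψ₂(Kᵢ−1)) = 0.
Check two-phase: ΣzᵢKᵢ = 1.613 > 1 and Σzᵢ/Kᵢ = 1.515 > 1, so g(0) = 0.613 > 0 and g(1) = -0.515 < 0.
Newton iteration, ψ₂⁰ = 0.5:
  ψ₂ = 0.500: g = 0.2008, g' = -0.784 → ψ₂ = 0.756
  ψ₂ = 0.756: g = -0.0372, g' = -1.182 → ψ₂ = 0.725
  ψ₂ = 0.725: g = -0.0015, g' = -1.091 → ψ₂ = 0.723
Converged at ψ₂ = 0.723.
  acetone: x = 0.416, y = 0.870
  ethylbenzene: x = 0.213, y = 0.056
  n-nonane: x = 0.371, y = 0.074

V/F (drum 2) = 0.723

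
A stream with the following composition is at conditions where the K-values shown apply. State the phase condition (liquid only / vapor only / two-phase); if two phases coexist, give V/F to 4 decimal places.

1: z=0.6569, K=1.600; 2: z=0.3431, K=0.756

ΣzᵢKᵢ = 1.3104; Σzᵢ/Kᵢ = 0.8644.
Since Σzᵢ/Kᵢ < 1 the mixture is above its dew point — single vapor phase.

vapor only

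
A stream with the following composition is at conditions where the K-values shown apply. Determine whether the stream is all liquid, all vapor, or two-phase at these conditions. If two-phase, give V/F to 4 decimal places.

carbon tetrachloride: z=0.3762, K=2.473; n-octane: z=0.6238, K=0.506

ΣzᵢKᵢ = 1.2460; Σzᵢ/Kᵢ = 1.3849.
Both exceed 1, so a two-phase solution exists.
Binary case is linear: z₁(K₁−1)(1+ψ(K₂−1)) + z₂(K₂−1)(1+ψ(K₁−1)) = 0
⇒ ψ = [z₁(K₁−1)+z₂(K₂−1)] / [−(K₁−1)(K₂−1)] = 0.24599/0.72766 = 0.3380

two-phase, V/F = 0.3380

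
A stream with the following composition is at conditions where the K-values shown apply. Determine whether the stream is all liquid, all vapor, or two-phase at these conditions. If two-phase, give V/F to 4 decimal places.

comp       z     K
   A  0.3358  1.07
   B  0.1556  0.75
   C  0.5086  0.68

all liquid

ΣzᵢKᵢ = 0.8219; Σzᵢ/Kᵢ = 1.2692.
Since ΣzᵢKᵢ < 1 the mixture is below its bubble point — single liquid phase.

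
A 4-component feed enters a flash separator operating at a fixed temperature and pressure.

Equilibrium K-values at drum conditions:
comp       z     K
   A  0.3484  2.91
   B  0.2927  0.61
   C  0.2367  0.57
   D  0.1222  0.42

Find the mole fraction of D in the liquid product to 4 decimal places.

Material balance + equilibrium reduce to Σ zᵢ(Kᵢ−1)/(1+ψ(Kᵢ−1)) = 0.
Check two-phase: ΣzᵢKᵢ = 1.3786 > 1 and Σzᵢ/Kᵢ = 1.3058 > 1, so g(0) = 0.3786 > 0 and g(1) = -0.3058 < 0.
Newton iteration, ψ⁰ = 0.51:
  ψ = 0.5100: g = -0.03643, g' = -0.5502 → ψ = 0.4438
  ψ = 0.4438: g = 0.00088, g' = -0.5788 → ψ = 0.4453
Converged at ψ = 0.4453.
Compositions from xᵢ = zᵢ/(1+ψ(Kᵢ−1)), yᵢ = Kᵢxᵢ:
  A: x = 0.1883, y = 0.5479
  B: x = 0.3542, y = 0.2161
  C: x = 0.2928, y = 0.1669
  D: x = 0.1648, y = 0.0692

x_D = 0.1648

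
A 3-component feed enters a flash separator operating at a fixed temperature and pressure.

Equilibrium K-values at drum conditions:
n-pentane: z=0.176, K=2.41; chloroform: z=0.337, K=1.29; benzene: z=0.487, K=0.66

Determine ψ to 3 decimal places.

ψ = 0.646

Let ψ = V/F and solve Σ zᵢ(Kᵢ−1)/(1+ψ(Kᵢ−1)) = 0.
Feasibility: ΣzᵢKᵢ = 1.180, Σzᵢ/Kᵢ = 1.072 — both > 1, two phases present.
Iterate (Newton) starting at ψ = 0.5:
  ψ = 0.500: g = 0.0314, g' = -0.224 → ψ = 0.640
  ψ = 0.640: g = 0.0012, g' = -0.209 → ψ = 0.646
Converged at ψ = 0.646.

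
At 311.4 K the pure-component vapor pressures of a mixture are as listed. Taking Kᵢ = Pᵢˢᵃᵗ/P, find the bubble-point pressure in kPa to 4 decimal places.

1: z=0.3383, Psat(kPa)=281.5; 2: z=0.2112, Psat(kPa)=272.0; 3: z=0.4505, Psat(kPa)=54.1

At the bubble point ψ → 0, so ΣzᵢKᵢ = 1 with Kᵢ = Pᵢˢᵃᵗ/P ⇒ P = ΣzᵢPᵢˢᵃᵗ.
P = 0.3383·281.5 + 0.2112·272.0 + 0.4505·54.1 = 177.0499 kPa

Pbub = 177.0499 kPa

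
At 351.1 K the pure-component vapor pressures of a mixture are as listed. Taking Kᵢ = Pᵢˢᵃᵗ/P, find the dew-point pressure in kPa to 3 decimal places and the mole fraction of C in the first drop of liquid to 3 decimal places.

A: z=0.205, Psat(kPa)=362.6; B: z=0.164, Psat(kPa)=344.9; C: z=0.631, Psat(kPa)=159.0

At the dew point ψ → 1, so Σzᵢ/Kᵢ = 1 with Kᵢ = Pᵢˢᵃᵗ/P ⇒ 1/P = Σzᵢ/Pᵢˢᵃᵗ.
1/P = 0.205/362.6 + 0.164/344.9 + 0.631/159.0 = 0.005009 ⇒ P = 199.624 kPa
xᵢ = zᵢP/Pᵢˢᵃᵗ ⇒ x_C = 0.631·199.624/159.0 = 0.792

Pdew = 199.624 kPa, x_C = 0.792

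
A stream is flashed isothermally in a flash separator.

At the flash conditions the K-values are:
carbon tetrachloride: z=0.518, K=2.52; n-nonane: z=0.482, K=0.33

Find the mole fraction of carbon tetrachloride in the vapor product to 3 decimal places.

Material balance + equilibrium reduce to Σ zᵢ(Kᵢ−1)/(1+V/F(Kᵢ−1)) = 0.
g(0) = ΣzᵢKᵢ − 1 = 0.464 and g(1) = 1 − Σzᵢ/Kᵢ = -0.666, so a root lies in (0, 1).
Binary case is linear: z₁(K₁−1)(1+V/F(K₂−1)) + z₂(K₂−1)(1+V/F(K₁−1)) = 0
⇒ V/F = [z₁(K₁−1)+z₂(K₂−1)] / [−(K₁−1)(K₂−1)] = 0.4644/1.0184 = 0.456
Compositions from xᵢ = zᵢ/(1+V/F(Kᵢ−1)), yᵢ = Kᵢxᵢ:
  carbon tetrachloride: x = 0.306, y = 0.771
  n-nonane: x = 0.694, y = 0.229

y_carbon tetrachloride = 0.771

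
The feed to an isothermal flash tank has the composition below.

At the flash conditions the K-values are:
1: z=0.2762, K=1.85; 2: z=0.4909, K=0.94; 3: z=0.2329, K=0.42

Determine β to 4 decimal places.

β = 0.2735

Material balance + equilibrium reduce to Σ zᵢ(Kᵢ−1)/(1+β(Kᵢ−1)) = 0.
Feasibility: ΣzᵢKᵢ = 1.0702, Σzᵢ/Kᵢ = 1.2261 — both > 1, two phases present.
Newton–Raphson from β = 0.5:
  β = 0.5000: g = -0.05587, g' = -0.2556 → β = 0.2814
  β = 0.2814: g = -0.00193, g' = -0.2437 → β = 0.2735
Converged at β = 0.2735.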